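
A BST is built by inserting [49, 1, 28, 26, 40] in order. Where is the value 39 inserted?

Starting tree (level order): [49, 1, None, None, 28, 26, 40]
Insertion path: 49 -> 1 -> 28 -> 40
Result: insert 39 as left child of 40
Final tree (level order): [49, 1, None, None, 28, 26, 40, None, None, 39]


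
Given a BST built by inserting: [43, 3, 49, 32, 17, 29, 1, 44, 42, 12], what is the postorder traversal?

Tree insertion order: [43, 3, 49, 32, 17, 29, 1, 44, 42, 12]
Tree (level-order array): [43, 3, 49, 1, 32, 44, None, None, None, 17, 42, None, None, 12, 29]
Postorder traversal: [1, 12, 29, 17, 42, 32, 3, 44, 49, 43]


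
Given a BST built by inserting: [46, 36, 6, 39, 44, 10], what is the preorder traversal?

Tree insertion order: [46, 36, 6, 39, 44, 10]
Tree (level-order array): [46, 36, None, 6, 39, None, 10, None, 44]
Preorder traversal: [46, 36, 6, 10, 39, 44]


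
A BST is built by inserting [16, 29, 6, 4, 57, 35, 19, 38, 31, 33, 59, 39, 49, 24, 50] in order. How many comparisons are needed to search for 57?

Search path for 57: 16 -> 29 -> 57
Found: True
Comparisons: 3


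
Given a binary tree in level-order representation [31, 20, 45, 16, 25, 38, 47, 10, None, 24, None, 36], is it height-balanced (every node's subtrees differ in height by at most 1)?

Tree (level-order array): [31, 20, 45, 16, 25, 38, 47, 10, None, 24, None, 36]
Definition: a tree is height-balanced if, at every node, |h(left) - h(right)| <= 1 (empty subtree has height -1).
Bottom-up per-node check:
  node 10: h_left=-1, h_right=-1, diff=0 [OK], height=0
  node 16: h_left=0, h_right=-1, diff=1 [OK], height=1
  node 24: h_left=-1, h_right=-1, diff=0 [OK], height=0
  node 25: h_left=0, h_right=-1, diff=1 [OK], height=1
  node 20: h_left=1, h_right=1, diff=0 [OK], height=2
  node 36: h_left=-1, h_right=-1, diff=0 [OK], height=0
  node 38: h_left=0, h_right=-1, diff=1 [OK], height=1
  node 47: h_left=-1, h_right=-1, diff=0 [OK], height=0
  node 45: h_left=1, h_right=0, diff=1 [OK], height=2
  node 31: h_left=2, h_right=2, diff=0 [OK], height=3
All nodes satisfy the balance condition.
Result: Balanced


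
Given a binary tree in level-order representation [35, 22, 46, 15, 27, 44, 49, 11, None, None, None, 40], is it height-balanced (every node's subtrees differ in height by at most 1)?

Tree (level-order array): [35, 22, 46, 15, 27, 44, 49, 11, None, None, None, 40]
Definition: a tree is height-balanced if, at every node, |h(left) - h(right)| <= 1 (empty subtree has height -1).
Bottom-up per-node check:
  node 11: h_left=-1, h_right=-1, diff=0 [OK], height=0
  node 15: h_left=0, h_right=-1, diff=1 [OK], height=1
  node 27: h_left=-1, h_right=-1, diff=0 [OK], height=0
  node 22: h_left=1, h_right=0, diff=1 [OK], height=2
  node 40: h_left=-1, h_right=-1, diff=0 [OK], height=0
  node 44: h_left=0, h_right=-1, diff=1 [OK], height=1
  node 49: h_left=-1, h_right=-1, diff=0 [OK], height=0
  node 46: h_left=1, h_right=0, diff=1 [OK], height=2
  node 35: h_left=2, h_right=2, diff=0 [OK], height=3
All nodes satisfy the balance condition.
Result: Balanced


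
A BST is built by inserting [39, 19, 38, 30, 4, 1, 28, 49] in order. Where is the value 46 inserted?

Starting tree (level order): [39, 19, 49, 4, 38, None, None, 1, None, 30, None, None, None, 28]
Insertion path: 39 -> 49
Result: insert 46 as left child of 49
Final tree (level order): [39, 19, 49, 4, 38, 46, None, 1, None, 30, None, None, None, None, None, 28]


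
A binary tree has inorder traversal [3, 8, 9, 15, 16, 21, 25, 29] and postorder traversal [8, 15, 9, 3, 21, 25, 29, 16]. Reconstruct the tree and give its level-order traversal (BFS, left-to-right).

Inorder:   [3, 8, 9, 15, 16, 21, 25, 29]
Postorder: [8, 15, 9, 3, 21, 25, 29, 16]
Algorithm: postorder visits root last, so walk postorder right-to-left;
each value is the root of the current inorder slice — split it at that
value, recurse on the right subtree first, then the left.
Recursive splits:
  root=16; inorder splits into left=[3, 8, 9, 15], right=[21, 25, 29]
  root=29; inorder splits into left=[21, 25], right=[]
  root=25; inorder splits into left=[21], right=[]
  root=21; inorder splits into left=[], right=[]
  root=3; inorder splits into left=[], right=[8, 9, 15]
  root=9; inorder splits into left=[8], right=[15]
  root=15; inorder splits into left=[], right=[]
  root=8; inorder splits into left=[], right=[]
Reconstructed level-order: [16, 3, 29, 9, 25, 8, 15, 21]


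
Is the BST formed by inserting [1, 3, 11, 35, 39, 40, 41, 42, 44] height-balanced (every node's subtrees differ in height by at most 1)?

Tree (level-order array): [1, None, 3, None, 11, None, 35, None, 39, None, 40, None, 41, None, 42, None, 44]
Definition: a tree is height-balanced if, at every node, |h(left) - h(right)| <= 1 (empty subtree has height -1).
Bottom-up per-node check:
  node 44: h_left=-1, h_right=-1, diff=0 [OK], height=0
  node 42: h_left=-1, h_right=0, diff=1 [OK], height=1
  node 41: h_left=-1, h_right=1, diff=2 [FAIL (|-1-1|=2 > 1)], height=2
  node 40: h_left=-1, h_right=2, diff=3 [FAIL (|-1-2|=3 > 1)], height=3
  node 39: h_left=-1, h_right=3, diff=4 [FAIL (|-1-3|=4 > 1)], height=4
  node 35: h_left=-1, h_right=4, diff=5 [FAIL (|-1-4|=5 > 1)], height=5
  node 11: h_left=-1, h_right=5, diff=6 [FAIL (|-1-5|=6 > 1)], height=6
  node 3: h_left=-1, h_right=6, diff=7 [FAIL (|-1-6|=7 > 1)], height=7
  node 1: h_left=-1, h_right=7, diff=8 [FAIL (|-1-7|=8 > 1)], height=8
Node 41 violates the condition: |-1 - 1| = 2 > 1.
Result: Not balanced


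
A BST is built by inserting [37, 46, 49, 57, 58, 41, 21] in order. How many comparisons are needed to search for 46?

Search path for 46: 37 -> 46
Found: True
Comparisons: 2


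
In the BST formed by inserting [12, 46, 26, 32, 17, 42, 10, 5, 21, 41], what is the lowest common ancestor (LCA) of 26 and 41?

Tree insertion order: [12, 46, 26, 32, 17, 42, 10, 5, 21, 41]
Tree (level-order array): [12, 10, 46, 5, None, 26, None, None, None, 17, 32, None, 21, None, 42, None, None, 41]
In a BST, the LCA of p=26, q=41 is the first node v on the
root-to-leaf path with p <= v <= q (go left if both < v, right if both > v).
Walk from root:
  at 12: both 26 and 41 > 12, go right
  at 46: both 26 and 41 < 46, go left
  at 26: 26 <= 26 <= 41, this is the LCA
LCA = 26


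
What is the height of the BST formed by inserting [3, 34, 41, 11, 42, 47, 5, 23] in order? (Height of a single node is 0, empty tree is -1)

Insertion order: [3, 34, 41, 11, 42, 47, 5, 23]
Tree (level-order array): [3, None, 34, 11, 41, 5, 23, None, 42, None, None, None, None, None, 47]
Compute height bottom-up (empty subtree = -1):
  height(5) = 1 + max(-1, -1) = 0
  height(23) = 1 + max(-1, -1) = 0
  height(11) = 1 + max(0, 0) = 1
  height(47) = 1 + max(-1, -1) = 0
  height(42) = 1 + max(-1, 0) = 1
  height(41) = 1 + max(-1, 1) = 2
  height(34) = 1 + max(1, 2) = 3
  height(3) = 1 + max(-1, 3) = 4
Height = 4


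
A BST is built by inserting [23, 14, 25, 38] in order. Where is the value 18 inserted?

Starting tree (level order): [23, 14, 25, None, None, None, 38]
Insertion path: 23 -> 14
Result: insert 18 as right child of 14
Final tree (level order): [23, 14, 25, None, 18, None, 38]


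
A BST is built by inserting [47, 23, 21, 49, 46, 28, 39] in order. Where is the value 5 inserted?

Starting tree (level order): [47, 23, 49, 21, 46, None, None, None, None, 28, None, None, 39]
Insertion path: 47 -> 23 -> 21
Result: insert 5 as left child of 21
Final tree (level order): [47, 23, 49, 21, 46, None, None, 5, None, 28, None, None, None, None, 39]


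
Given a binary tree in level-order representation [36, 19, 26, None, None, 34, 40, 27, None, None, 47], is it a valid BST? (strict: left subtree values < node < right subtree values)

Level-order array: [36, 19, 26, None, None, 34, 40, 27, None, None, 47]
Validate using subtree bounds (lo, hi): at each node, require lo < value < hi,
then recurse left with hi=value and right with lo=value.
Preorder trace (stopping at first violation):
  at node 36 with bounds (-inf, +inf): OK
  at node 19 with bounds (-inf, 36): OK
  at node 26 with bounds (36, +inf): VIOLATION
Node 26 violates its bound: not (36 < 26 < +inf).
Result: Not a valid BST


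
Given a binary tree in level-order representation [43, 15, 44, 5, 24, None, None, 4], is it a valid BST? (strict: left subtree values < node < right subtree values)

Level-order array: [43, 15, 44, 5, 24, None, None, 4]
Validate using subtree bounds (lo, hi): at each node, require lo < value < hi,
then recurse left with hi=value and right with lo=value.
Preorder trace (stopping at first violation):
  at node 43 with bounds (-inf, +inf): OK
  at node 15 with bounds (-inf, 43): OK
  at node 5 with bounds (-inf, 15): OK
  at node 4 with bounds (-inf, 5): OK
  at node 24 with bounds (15, 43): OK
  at node 44 with bounds (43, +inf): OK
No violation found at any node.
Result: Valid BST


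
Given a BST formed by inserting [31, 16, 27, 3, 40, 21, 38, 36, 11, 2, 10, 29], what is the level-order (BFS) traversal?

Tree insertion order: [31, 16, 27, 3, 40, 21, 38, 36, 11, 2, 10, 29]
Tree (level-order array): [31, 16, 40, 3, 27, 38, None, 2, 11, 21, 29, 36, None, None, None, 10]
BFS from the root, enqueuing left then right child of each popped node:
  queue [31] -> pop 31, enqueue [16, 40], visited so far: [31]
  queue [16, 40] -> pop 16, enqueue [3, 27], visited so far: [31, 16]
  queue [40, 3, 27] -> pop 40, enqueue [38], visited so far: [31, 16, 40]
  queue [3, 27, 38] -> pop 3, enqueue [2, 11], visited so far: [31, 16, 40, 3]
  queue [27, 38, 2, 11] -> pop 27, enqueue [21, 29], visited so far: [31, 16, 40, 3, 27]
  queue [38, 2, 11, 21, 29] -> pop 38, enqueue [36], visited so far: [31, 16, 40, 3, 27, 38]
  queue [2, 11, 21, 29, 36] -> pop 2, enqueue [none], visited so far: [31, 16, 40, 3, 27, 38, 2]
  queue [11, 21, 29, 36] -> pop 11, enqueue [10], visited so far: [31, 16, 40, 3, 27, 38, 2, 11]
  queue [21, 29, 36, 10] -> pop 21, enqueue [none], visited so far: [31, 16, 40, 3, 27, 38, 2, 11, 21]
  queue [29, 36, 10] -> pop 29, enqueue [none], visited so far: [31, 16, 40, 3, 27, 38, 2, 11, 21, 29]
  queue [36, 10] -> pop 36, enqueue [none], visited so far: [31, 16, 40, 3, 27, 38, 2, 11, 21, 29, 36]
  queue [10] -> pop 10, enqueue [none], visited so far: [31, 16, 40, 3, 27, 38, 2, 11, 21, 29, 36, 10]
Result: [31, 16, 40, 3, 27, 38, 2, 11, 21, 29, 36, 10]


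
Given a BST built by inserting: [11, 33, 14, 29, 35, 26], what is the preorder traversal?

Tree insertion order: [11, 33, 14, 29, 35, 26]
Tree (level-order array): [11, None, 33, 14, 35, None, 29, None, None, 26]
Preorder traversal: [11, 33, 14, 29, 26, 35]


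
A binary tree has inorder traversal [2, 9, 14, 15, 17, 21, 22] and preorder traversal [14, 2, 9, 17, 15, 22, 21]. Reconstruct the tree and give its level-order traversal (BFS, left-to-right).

Inorder:  [2, 9, 14, 15, 17, 21, 22]
Preorder: [14, 2, 9, 17, 15, 22, 21]
Algorithm: preorder visits root first, so consume preorder in order;
for each root, split the current inorder slice at that value into
left-subtree inorder and right-subtree inorder, then recurse.
Recursive splits:
  root=14; inorder splits into left=[2, 9], right=[15, 17, 21, 22]
  root=2; inorder splits into left=[], right=[9]
  root=9; inorder splits into left=[], right=[]
  root=17; inorder splits into left=[15], right=[21, 22]
  root=15; inorder splits into left=[], right=[]
  root=22; inorder splits into left=[21], right=[]
  root=21; inorder splits into left=[], right=[]
Reconstructed level-order: [14, 2, 17, 9, 15, 22, 21]


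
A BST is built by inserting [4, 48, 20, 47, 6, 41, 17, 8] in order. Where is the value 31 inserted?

Starting tree (level order): [4, None, 48, 20, None, 6, 47, None, 17, 41, None, 8]
Insertion path: 4 -> 48 -> 20 -> 47 -> 41
Result: insert 31 as left child of 41
Final tree (level order): [4, None, 48, 20, None, 6, 47, None, 17, 41, None, 8, None, 31]


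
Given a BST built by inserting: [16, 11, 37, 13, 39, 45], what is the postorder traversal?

Tree insertion order: [16, 11, 37, 13, 39, 45]
Tree (level-order array): [16, 11, 37, None, 13, None, 39, None, None, None, 45]
Postorder traversal: [13, 11, 45, 39, 37, 16]


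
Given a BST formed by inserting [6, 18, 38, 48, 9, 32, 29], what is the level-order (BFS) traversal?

Tree insertion order: [6, 18, 38, 48, 9, 32, 29]
Tree (level-order array): [6, None, 18, 9, 38, None, None, 32, 48, 29]
BFS from the root, enqueuing left then right child of each popped node:
  queue [6] -> pop 6, enqueue [18], visited so far: [6]
  queue [18] -> pop 18, enqueue [9, 38], visited so far: [6, 18]
  queue [9, 38] -> pop 9, enqueue [none], visited so far: [6, 18, 9]
  queue [38] -> pop 38, enqueue [32, 48], visited so far: [6, 18, 9, 38]
  queue [32, 48] -> pop 32, enqueue [29], visited so far: [6, 18, 9, 38, 32]
  queue [48, 29] -> pop 48, enqueue [none], visited so far: [6, 18, 9, 38, 32, 48]
  queue [29] -> pop 29, enqueue [none], visited so far: [6, 18, 9, 38, 32, 48, 29]
Result: [6, 18, 9, 38, 32, 48, 29]


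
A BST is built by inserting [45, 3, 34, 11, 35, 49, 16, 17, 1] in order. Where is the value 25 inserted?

Starting tree (level order): [45, 3, 49, 1, 34, None, None, None, None, 11, 35, None, 16, None, None, None, 17]
Insertion path: 45 -> 3 -> 34 -> 11 -> 16 -> 17
Result: insert 25 as right child of 17
Final tree (level order): [45, 3, 49, 1, 34, None, None, None, None, 11, 35, None, 16, None, None, None, 17, None, 25]


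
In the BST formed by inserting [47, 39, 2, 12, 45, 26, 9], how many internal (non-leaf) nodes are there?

Tree built from: [47, 39, 2, 12, 45, 26, 9]
Tree (level-order array): [47, 39, None, 2, 45, None, 12, None, None, 9, 26]
Rule: An internal node has at least one child.
Per-node child counts:
  node 47: 1 child(ren)
  node 39: 2 child(ren)
  node 2: 1 child(ren)
  node 12: 2 child(ren)
  node 9: 0 child(ren)
  node 26: 0 child(ren)
  node 45: 0 child(ren)
Matching nodes: [47, 39, 2, 12]
Count of internal (non-leaf) nodes: 4


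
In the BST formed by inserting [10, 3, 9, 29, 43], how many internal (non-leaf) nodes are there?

Tree built from: [10, 3, 9, 29, 43]
Tree (level-order array): [10, 3, 29, None, 9, None, 43]
Rule: An internal node has at least one child.
Per-node child counts:
  node 10: 2 child(ren)
  node 3: 1 child(ren)
  node 9: 0 child(ren)
  node 29: 1 child(ren)
  node 43: 0 child(ren)
Matching nodes: [10, 3, 29]
Count of internal (non-leaf) nodes: 3


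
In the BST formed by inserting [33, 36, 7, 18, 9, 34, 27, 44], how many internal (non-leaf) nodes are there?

Tree built from: [33, 36, 7, 18, 9, 34, 27, 44]
Tree (level-order array): [33, 7, 36, None, 18, 34, 44, 9, 27]
Rule: An internal node has at least one child.
Per-node child counts:
  node 33: 2 child(ren)
  node 7: 1 child(ren)
  node 18: 2 child(ren)
  node 9: 0 child(ren)
  node 27: 0 child(ren)
  node 36: 2 child(ren)
  node 34: 0 child(ren)
  node 44: 0 child(ren)
Matching nodes: [33, 7, 18, 36]
Count of internal (non-leaf) nodes: 4


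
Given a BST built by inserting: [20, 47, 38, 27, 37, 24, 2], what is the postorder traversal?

Tree insertion order: [20, 47, 38, 27, 37, 24, 2]
Tree (level-order array): [20, 2, 47, None, None, 38, None, 27, None, 24, 37]
Postorder traversal: [2, 24, 37, 27, 38, 47, 20]


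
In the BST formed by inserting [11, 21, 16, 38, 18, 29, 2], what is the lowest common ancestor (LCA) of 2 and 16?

Tree insertion order: [11, 21, 16, 38, 18, 29, 2]
Tree (level-order array): [11, 2, 21, None, None, 16, 38, None, 18, 29]
In a BST, the LCA of p=2, q=16 is the first node v on the
root-to-leaf path with p <= v <= q (go left if both < v, right if both > v).
Walk from root:
  at 11: 2 <= 11 <= 16, this is the LCA
LCA = 11


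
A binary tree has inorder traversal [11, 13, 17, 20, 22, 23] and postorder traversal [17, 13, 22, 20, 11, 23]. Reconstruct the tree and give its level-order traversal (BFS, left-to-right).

Inorder:   [11, 13, 17, 20, 22, 23]
Postorder: [17, 13, 22, 20, 11, 23]
Algorithm: postorder visits root last, so walk postorder right-to-left;
each value is the root of the current inorder slice — split it at that
value, recurse on the right subtree first, then the left.
Recursive splits:
  root=23; inorder splits into left=[11, 13, 17, 20, 22], right=[]
  root=11; inorder splits into left=[], right=[13, 17, 20, 22]
  root=20; inorder splits into left=[13, 17], right=[22]
  root=22; inorder splits into left=[], right=[]
  root=13; inorder splits into left=[], right=[17]
  root=17; inorder splits into left=[], right=[]
Reconstructed level-order: [23, 11, 20, 13, 22, 17]


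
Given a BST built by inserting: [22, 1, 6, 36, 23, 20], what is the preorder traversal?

Tree insertion order: [22, 1, 6, 36, 23, 20]
Tree (level-order array): [22, 1, 36, None, 6, 23, None, None, 20]
Preorder traversal: [22, 1, 6, 20, 36, 23]


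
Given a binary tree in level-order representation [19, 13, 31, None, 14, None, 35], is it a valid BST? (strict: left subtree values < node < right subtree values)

Level-order array: [19, 13, 31, None, 14, None, 35]
Validate using subtree bounds (lo, hi): at each node, require lo < value < hi,
then recurse left with hi=value and right with lo=value.
Preorder trace (stopping at first violation):
  at node 19 with bounds (-inf, +inf): OK
  at node 13 with bounds (-inf, 19): OK
  at node 14 with bounds (13, 19): OK
  at node 31 with bounds (19, +inf): OK
  at node 35 with bounds (31, +inf): OK
No violation found at any node.
Result: Valid BST


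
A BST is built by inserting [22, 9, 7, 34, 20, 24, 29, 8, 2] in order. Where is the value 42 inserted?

Starting tree (level order): [22, 9, 34, 7, 20, 24, None, 2, 8, None, None, None, 29]
Insertion path: 22 -> 34
Result: insert 42 as right child of 34
Final tree (level order): [22, 9, 34, 7, 20, 24, 42, 2, 8, None, None, None, 29]


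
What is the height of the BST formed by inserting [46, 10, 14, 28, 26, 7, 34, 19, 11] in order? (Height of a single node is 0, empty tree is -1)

Insertion order: [46, 10, 14, 28, 26, 7, 34, 19, 11]
Tree (level-order array): [46, 10, None, 7, 14, None, None, 11, 28, None, None, 26, 34, 19]
Compute height bottom-up (empty subtree = -1):
  height(7) = 1 + max(-1, -1) = 0
  height(11) = 1 + max(-1, -1) = 0
  height(19) = 1 + max(-1, -1) = 0
  height(26) = 1 + max(0, -1) = 1
  height(34) = 1 + max(-1, -1) = 0
  height(28) = 1 + max(1, 0) = 2
  height(14) = 1 + max(0, 2) = 3
  height(10) = 1 + max(0, 3) = 4
  height(46) = 1 + max(4, -1) = 5
Height = 5


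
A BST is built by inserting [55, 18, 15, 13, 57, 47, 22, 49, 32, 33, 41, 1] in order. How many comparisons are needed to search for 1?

Search path for 1: 55 -> 18 -> 15 -> 13 -> 1
Found: True
Comparisons: 5


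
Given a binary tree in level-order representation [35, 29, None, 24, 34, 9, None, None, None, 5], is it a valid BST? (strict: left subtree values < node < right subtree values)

Level-order array: [35, 29, None, 24, 34, 9, None, None, None, 5]
Validate using subtree bounds (lo, hi): at each node, require lo < value < hi,
then recurse left with hi=value and right with lo=value.
Preorder trace (stopping at first violation):
  at node 35 with bounds (-inf, +inf): OK
  at node 29 with bounds (-inf, 35): OK
  at node 24 with bounds (-inf, 29): OK
  at node 9 with bounds (-inf, 24): OK
  at node 5 with bounds (-inf, 9): OK
  at node 34 with bounds (29, 35): OK
No violation found at any node.
Result: Valid BST


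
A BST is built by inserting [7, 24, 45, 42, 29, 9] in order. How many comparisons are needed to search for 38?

Search path for 38: 7 -> 24 -> 45 -> 42 -> 29
Found: False
Comparisons: 5


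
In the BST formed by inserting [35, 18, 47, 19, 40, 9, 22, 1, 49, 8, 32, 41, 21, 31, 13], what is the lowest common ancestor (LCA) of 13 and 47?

Tree insertion order: [35, 18, 47, 19, 40, 9, 22, 1, 49, 8, 32, 41, 21, 31, 13]
Tree (level-order array): [35, 18, 47, 9, 19, 40, 49, 1, 13, None, 22, None, 41, None, None, None, 8, None, None, 21, 32, None, None, None, None, None, None, 31]
In a BST, the LCA of p=13, q=47 is the first node v on the
root-to-leaf path with p <= v <= q (go left if both < v, right if both > v).
Walk from root:
  at 35: 13 <= 35 <= 47, this is the LCA
LCA = 35


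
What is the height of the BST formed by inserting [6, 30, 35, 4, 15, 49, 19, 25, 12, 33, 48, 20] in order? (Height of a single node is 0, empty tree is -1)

Insertion order: [6, 30, 35, 4, 15, 49, 19, 25, 12, 33, 48, 20]
Tree (level-order array): [6, 4, 30, None, None, 15, 35, 12, 19, 33, 49, None, None, None, 25, None, None, 48, None, 20]
Compute height bottom-up (empty subtree = -1):
  height(4) = 1 + max(-1, -1) = 0
  height(12) = 1 + max(-1, -1) = 0
  height(20) = 1 + max(-1, -1) = 0
  height(25) = 1 + max(0, -1) = 1
  height(19) = 1 + max(-1, 1) = 2
  height(15) = 1 + max(0, 2) = 3
  height(33) = 1 + max(-1, -1) = 0
  height(48) = 1 + max(-1, -1) = 0
  height(49) = 1 + max(0, -1) = 1
  height(35) = 1 + max(0, 1) = 2
  height(30) = 1 + max(3, 2) = 4
  height(6) = 1 + max(0, 4) = 5
Height = 5


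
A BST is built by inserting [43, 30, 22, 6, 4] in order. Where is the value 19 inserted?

Starting tree (level order): [43, 30, None, 22, None, 6, None, 4]
Insertion path: 43 -> 30 -> 22 -> 6
Result: insert 19 as right child of 6
Final tree (level order): [43, 30, None, 22, None, 6, None, 4, 19]


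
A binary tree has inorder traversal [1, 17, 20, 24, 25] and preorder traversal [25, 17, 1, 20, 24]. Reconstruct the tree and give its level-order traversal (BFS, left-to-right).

Inorder:  [1, 17, 20, 24, 25]
Preorder: [25, 17, 1, 20, 24]
Algorithm: preorder visits root first, so consume preorder in order;
for each root, split the current inorder slice at that value into
left-subtree inorder and right-subtree inorder, then recurse.
Recursive splits:
  root=25; inorder splits into left=[1, 17, 20, 24], right=[]
  root=17; inorder splits into left=[1], right=[20, 24]
  root=1; inorder splits into left=[], right=[]
  root=20; inorder splits into left=[], right=[24]
  root=24; inorder splits into left=[], right=[]
Reconstructed level-order: [25, 17, 1, 20, 24]


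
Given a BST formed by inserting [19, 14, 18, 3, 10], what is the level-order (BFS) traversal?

Tree insertion order: [19, 14, 18, 3, 10]
Tree (level-order array): [19, 14, None, 3, 18, None, 10]
BFS from the root, enqueuing left then right child of each popped node:
  queue [19] -> pop 19, enqueue [14], visited so far: [19]
  queue [14] -> pop 14, enqueue [3, 18], visited so far: [19, 14]
  queue [3, 18] -> pop 3, enqueue [10], visited so far: [19, 14, 3]
  queue [18, 10] -> pop 18, enqueue [none], visited so far: [19, 14, 3, 18]
  queue [10] -> pop 10, enqueue [none], visited so far: [19, 14, 3, 18, 10]
Result: [19, 14, 3, 18, 10]


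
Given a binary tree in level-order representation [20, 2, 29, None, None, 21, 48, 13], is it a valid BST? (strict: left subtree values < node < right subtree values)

Level-order array: [20, 2, 29, None, None, 21, 48, 13]
Validate using subtree bounds (lo, hi): at each node, require lo < value < hi,
then recurse left with hi=value and right with lo=value.
Preorder trace (stopping at first violation):
  at node 20 with bounds (-inf, +inf): OK
  at node 2 with bounds (-inf, 20): OK
  at node 29 with bounds (20, +inf): OK
  at node 21 with bounds (20, 29): OK
  at node 13 with bounds (20, 21): VIOLATION
Node 13 violates its bound: not (20 < 13 < 21).
Result: Not a valid BST


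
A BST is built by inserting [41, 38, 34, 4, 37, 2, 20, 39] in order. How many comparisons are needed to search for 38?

Search path for 38: 41 -> 38
Found: True
Comparisons: 2


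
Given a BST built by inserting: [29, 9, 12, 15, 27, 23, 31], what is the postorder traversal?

Tree insertion order: [29, 9, 12, 15, 27, 23, 31]
Tree (level-order array): [29, 9, 31, None, 12, None, None, None, 15, None, 27, 23]
Postorder traversal: [23, 27, 15, 12, 9, 31, 29]


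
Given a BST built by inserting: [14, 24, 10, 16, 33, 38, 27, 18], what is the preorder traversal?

Tree insertion order: [14, 24, 10, 16, 33, 38, 27, 18]
Tree (level-order array): [14, 10, 24, None, None, 16, 33, None, 18, 27, 38]
Preorder traversal: [14, 10, 24, 16, 18, 33, 27, 38]


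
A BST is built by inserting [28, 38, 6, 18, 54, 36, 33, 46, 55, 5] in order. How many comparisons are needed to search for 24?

Search path for 24: 28 -> 6 -> 18
Found: False
Comparisons: 3


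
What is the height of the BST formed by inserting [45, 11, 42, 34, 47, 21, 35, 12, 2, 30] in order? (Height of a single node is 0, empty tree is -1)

Insertion order: [45, 11, 42, 34, 47, 21, 35, 12, 2, 30]
Tree (level-order array): [45, 11, 47, 2, 42, None, None, None, None, 34, None, 21, 35, 12, 30]
Compute height bottom-up (empty subtree = -1):
  height(2) = 1 + max(-1, -1) = 0
  height(12) = 1 + max(-1, -1) = 0
  height(30) = 1 + max(-1, -1) = 0
  height(21) = 1 + max(0, 0) = 1
  height(35) = 1 + max(-1, -1) = 0
  height(34) = 1 + max(1, 0) = 2
  height(42) = 1 + max(2, -1) = 3
  height(11) = 1 + max(0, 3) = 4
  height(47) = 1 + max(-1, -1) = 0
  height(45) = 1 + max(4, 0) = 5
Height = 5


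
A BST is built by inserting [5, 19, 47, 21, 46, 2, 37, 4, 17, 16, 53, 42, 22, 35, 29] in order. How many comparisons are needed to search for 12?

Search path for 12: 5 -> 19 -> 17 -> 16
Found: False
Comparisons: 4


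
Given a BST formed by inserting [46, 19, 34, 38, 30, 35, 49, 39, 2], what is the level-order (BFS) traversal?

Tree insertion order: [46, 19, 34, 38, 30, 35, 49, 39, 2]
Tree (level-order array): [46, 19, 49, 2, 34, None, None, None, None, 30, 38, None, None, 35, 39]
BFS from the root, enqueuing left then right child of each popped node:
  queue [46] -> pop 46, enqueue [19, 49], visited so far: [46]
  queue [19, 49] -> pop 19, enqueue [2, 34], visited so far: [46, 19]
  queue [49, 2, 34] -> pop 49, enqueue [none], visited so far: [46, 19, 49]
  queue [2, 34] -> pop 2, enqueue [none], visited so far: [46, 19, 49, 2]
  queue [34] -> pop 34, enqueue [30, 38], visited so far: [46, 19, 49, 2, 34]
  queue [30, 38] -> pop 30, enqueue [none], visited so far: [46, 19, 49, 2, 34, 30]
  queue [38] -> pop 38, enqueue [35, 39], visited so far: [46, 19, 49, 2, 34, 30, 38]
  queue [35, 39] -> pop 35, enqueue [none], visited so far: [46, 19, 49, 2, 34, 30, 38, 35]
  queue [39] -> pop 39, enqueue [none], visited so far: [46, 19, 49, 2, 34, 30, 38, 35, 39]
Result: [46, 19, 49, 2, 34, 30, 38, 35, 39]


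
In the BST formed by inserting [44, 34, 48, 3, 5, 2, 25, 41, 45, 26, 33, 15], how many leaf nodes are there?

Tree built from: [44, 34, 48, 3, 5, 2, 25, 41, 45, 26, 33, 15]
Tree (level-order array): [44, 34, 48, 3, 41, 45, None, 2, 5, None, None, None, None, None, None, None, 25, 15, 26, None, None, None, 33]
Rule: A leaf has 0 children.
Per-node child counts:
  node 44: 2 child(ren)
  node 34: 2 child(ren)
  node 3: 2 child(ren)
  node 2: 0 child(ren)
  node 5: 1 child(ren)
  node 25: 2 child(ren)
  node 15: 0 child(ren)
  node 26: 1 child(ren)
  node 33: 0 child(ren)
  node 41: 0 child(ren)
  node 48: 1 child(ren)
  node 45: 0 child(ren)
Matching nodes: [2, 15, 33, 41, 45]
Count of leaf nodes: 5


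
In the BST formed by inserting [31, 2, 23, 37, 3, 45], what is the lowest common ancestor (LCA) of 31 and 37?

Tree insertion order: [31, 2, 23, 37, 3, 45]
Tree (level-order array): [31, 2, 37, None, 23, None, 45, 3]
In a BST, the LCA of p=31, q=37 is the first node v on the
root-to-leaf path with p <= v <= q (go left if both < v, right if both > v).
Walk from root:
  at 31: 31 <= 31 <= 37, this is the LCA
LCA = 31


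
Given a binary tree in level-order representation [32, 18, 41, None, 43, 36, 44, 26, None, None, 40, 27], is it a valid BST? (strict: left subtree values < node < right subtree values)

Level-order array: [32, 18, 41, None, 43, 36, 44, 26, None, None, 40, 27]
Validate using subtree bounds (lo, hi): at each node, require lo < value < hi,
then recurse left with hi=value and right with lo=value.
Preorder trace (stopping at first violation):
  at node 32 with bounds (-inf, +inf): OK
  at node 18 with bounds (-inf, 32): OK
  at node 43 with bounds (18, 32): VIOLATION
Node 43 violates its bound: not (18 < 43 < 32).
Result: Not a valid BST


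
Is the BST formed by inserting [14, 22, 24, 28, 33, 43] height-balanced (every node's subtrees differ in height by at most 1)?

Tree (level-order array): [14, None, 22, None, 24, None, 28, None, 33, None, 43]
Definition: a tree is height-balanced if, at every node, |h(left) - h(right)| <= 1 (empty subtree has height -1).
Bottom-up per-node check:
  node 43: h_left=-1, h_right=-1, diff=0 [OK], height=0
  node 33: h_left=-1, h_right=0, diff=1 [OK], height=1
  node 28: h_left=-1, h_right=1, diff=2 [FAIL (|-1-1|=2 > 1)], height=2
  node 24: h_left=-1, h_right=2, diff=3 [FAIL (|-1-2|=3 > 1)], height=3
  node 22: h_left=-1, h_right=3, diff=4 [FAIL (|-1-3|=4 > 1)], height=4
  node 14: h_left=-1, h_right=4, diff=5 [FAIL (|-1-4|=5 > 1)], height=5
Node 28 violates the condition: |-1 - 1| = 2 > 1.
Result: Not balanced


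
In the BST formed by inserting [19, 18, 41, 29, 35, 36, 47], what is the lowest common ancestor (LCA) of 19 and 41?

Tree insertion order: [19, 18, 41, 29, 35, 36, 47]
Tree (level-order array): [19, 18, 41, None, None, 29, 47, None, 35, None, None, None, 36]
In a BST, the LCA of p=19, q=41 is the first node v on the
root-to-leaf path with p <= v <= q (go left if both < v, right if both > v).
Walk from root:
  at 19: 19 <= 19 <= 41, this is the LCA
LCA = 19


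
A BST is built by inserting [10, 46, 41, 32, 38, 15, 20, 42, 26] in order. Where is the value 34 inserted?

Starting tree (level order): [10, None, 46, 41, None, 32, 42, 15, 38, None, None, None, 20, None, None, None, 26]
Insertion path: 10 -> 46 -> 41 -> 32 -> 38
Result: insert 34 as left child of 38
Final tree (level order): [10, None, 46, 41, None, 32, 42, 15, 38, None, None, None, 20, 34, None, None, 26]


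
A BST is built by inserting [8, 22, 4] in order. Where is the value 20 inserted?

Starting tree (level order): [8, 4, 22]
Insertion path: 8 -> 22
Result: insert 20 as left child of 22
Final tree (level order): [8, 4, 22, None, None, 20]


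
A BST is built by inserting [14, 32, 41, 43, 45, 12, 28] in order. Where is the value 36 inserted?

Starting tree (level order): [14, 12, 32, None, None, 28, 41, None, None, None, 43, None, 45]
Insertion path: 14 -> 32 -> 41
Result: insert 36 as left child of 41
Final tree (level order): [14, 12, 32, None, None, 28, 41, None, None, 36, 43, None, None, None, 45]


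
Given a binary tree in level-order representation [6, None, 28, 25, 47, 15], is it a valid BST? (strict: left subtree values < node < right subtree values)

Level-order array: [6, None, 28, 25, 47, 15]
Validate using subtree bounds (lo, hi): at each node, require lo < value < hi,
then recurse left with hi=value and right with lo=value.
Preorder trace (stopping at first violation):
  at node 6 with bounds (-inf, +inf): OK
  at node 28 with bounds (6, +inf): OK
  at node 25 with bounds (6, 28): OK
  at node 15 with bounds (6, 25): OK
  at node 47 with bounds (28, +inf): OK
No violation found at any node.
Result: Valid BST


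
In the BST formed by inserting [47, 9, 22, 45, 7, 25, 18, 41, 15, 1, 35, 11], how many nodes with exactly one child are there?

Tree built from: [47, 9, 22, 45, 7, 25, 18, 41, 15, 1, 35, 11]
Tree (level-order array): [47, 9, None, 7, 22, 1, None, 18, 45, None, None, 15, None, 25, None, 11, None, None, 41, None, None, 35]
Rule: These are nodes with exactly 1 non-null child.
Per-node child counts:
  node 47: 1 child(ren)
  node 9: 2 child(ren)
  node 7: 1 child(ren)
  node 1: 0 child(ren)
  node 22: 2 child(ren)
  node 18: 1 child(ren)
  node 15: 1 child(ren)
  node 11: 0 child(ren)
  node 45: 1 child(ren)
  node 25: 1 child(ren)
  node 41: 1 child(ren)
  node 35: 0 child(ren)
Matching nodes: [47, 7, 18, 15, 45, 25, 41]
Count of nodes with exactly one child: 7


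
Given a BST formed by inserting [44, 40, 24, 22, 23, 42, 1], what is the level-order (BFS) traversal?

Tree insertion order: [44, 40, 24, 22, 23, 42, 1]
Tree (level-order array): [44, 40, None, 24, 42, 22, None, None, None, 1, 23]
BFS from the root, enqueuing left then right child of each popped node:
  queue [44] -> pop 44, enqueue [40], visited so far: [44]
  queue [40] -> pop 40, enqueue [24, 42], visited so far: [44, 40]
  queue [24, 42] -> pop 24, enqueue [22], visited so far: [44, 40, 24]
  queue [42, 22] -> pop 42, enqueue [none], visited so far: [44, 40, 24, 42]
  queue [22] -> pop 22, enqueue [1, 23], visited so far: [44, 40, 24, 42, 22]
  queue [1, 23] -> pop 1, enqueue [none], visited so far: [44, 40, 24, 42, 22, 1]
  queue [23] -> pop 23, enqueue [none], visited so far: [44, 40, 24, 42, 22, 1, 23]
Result: [44, 40, 24, 42, 22, 1, 23]


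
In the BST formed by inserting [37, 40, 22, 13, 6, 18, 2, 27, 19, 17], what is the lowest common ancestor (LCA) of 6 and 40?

Tree insertion order: [37, 40, 22, 13, 6, 18, 2, 27, 19, 17]
Tree (level-order array): [37, 22, 40, 13, 27, None, None, 6, 18, None, None, 2, None, 17, 19]
In a BST, the LCA of p=6, q=40 is the first node v on the
root-to-leaf path with p <= v <= q (go left if both < v, right if both > v).
Walk from root:
  at 37: 6 <= 37 <= 40, this is the LCA
LCA = 37


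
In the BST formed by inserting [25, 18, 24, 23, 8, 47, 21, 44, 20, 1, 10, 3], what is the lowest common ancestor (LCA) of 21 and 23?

Tree insertion order: [25, 18, 24, 23, 8, 47, 21, 44, 20, 1, 10, 3]
Tree (level-order array): [25, 18, 47, 8, 24, 44, None, 1, 10, 23, None, None, None, None, 3, None, None, 21, None, None, None, 20]
In a BST, the LCA of p=21, q=23 is the first node v on the
root-to-leaf path with p <= v <= q (go left if both < v, right if both > v).
Walk from root:
  at 25: both 21 and 23 < 25, go left
  at 18: both 21 and 23 > 18, go right
  at 24: both 21 and 23 < 24, go left
  at 23: 21 <= 23 <= 23, this is the LCA
LCA = 23


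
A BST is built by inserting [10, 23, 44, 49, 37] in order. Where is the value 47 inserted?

Starting tree (level order): [10, None, 23, None, 44, 37, 49]
Insertion path: 10 -> 23 -> 44 -> 49
Result: insert 47 as left child of 49
Final tree (level order): [10, None, 23, None, 44, 37, 49, None, None, 47]


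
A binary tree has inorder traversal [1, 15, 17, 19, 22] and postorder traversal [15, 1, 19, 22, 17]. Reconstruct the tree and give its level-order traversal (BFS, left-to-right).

Inorder:   [1, 15, 17, 19, 22]
Postorder: [15, 1, 19, 22, 17]
Algorithm: postorder visits root last, so walk postorder right-to-left;
each value is the root of the current inorder slice — split it at that
value, recurse on the right subtree first, then the left.
Recursive splits:
  root=17; inorder splits into left=[1, 15], right=[19, 22]
  root=22; inorder splits into left=[19], right=[]
  root=19; inorder splits into left=[], right=[]
  root=1; inorder splits into left=[], right=[15]
  root=15; inorder splits into left=[], right=[]
Reconstructed level-order: [17, 1, 22, 15, 19]


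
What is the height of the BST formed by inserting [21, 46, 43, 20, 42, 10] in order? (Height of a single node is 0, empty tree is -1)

Insertion order: [21, 46, 43, 20, 42, 10]
Tree (level-order array): [21, 20, 46, 10, None, 43, None, None, None, 42]
Compute height bottom-up (empty subtree = -1):
  height(10) = 1 + max(-1, -1) = 0
  height(20) = 1 + max(0, -1) = 1
  height(42) = 1 + max(-1, -1) = 0
  height(43) = 1 + max(0, -1) = 1
  height(46) = 1 + max(1, -1) = 2
  height(21) = 1 + max(1, 2) = 3
Height = 3


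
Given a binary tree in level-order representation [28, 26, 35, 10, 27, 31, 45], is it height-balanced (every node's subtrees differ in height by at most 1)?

Tree (level-order array): [28, 26, 35, 10, 27, 31, 45]
Definition: a tree is height-balanced if, at every node, |h(left) - h(right)| <= 1 (empty subtree has height -1).
Bottom-up per-node check:
  node 10: h_left=-1, h_right=-1, diff=0 [OK], height=0
  node 27: h_left=-1, h_right=-1, diff=0 [OK], height=0
  node 26: h_left=0, h_right=0, diff=0 [OK], height=1
  node 31: h_left=-1, h_right=-1, diff=0 [OK], height=0
  node 45: h_left=-1, h_right=-1, diff=0 [OK], height=0
  node 35: h_left=0, h_right=0, diff=0 [OK], height=1
  node 28: h_left=1, h_right=1, diff=0 [OK], height=2
All nodes satisfy the balance condition.
Result: Balanced


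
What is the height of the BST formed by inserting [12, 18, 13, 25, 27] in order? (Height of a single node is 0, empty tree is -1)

Insertion order: [12, 18, 13, 25, 27]
Tree (level-order array): [12, None, 18, 13, 25, None, None, None, 27]
Compute height bottom-up (empty subtree = -1):
  height(13) = 1 + max(-1, -1) = 0
  height(27) = 1 + max(-1, -1) = 0
  height(25) = 1 + max(-1, 0) = 1
  height(18) = 1 + max(0, 1) = 2
  height(12) = 1 + max(-1, 2) = 3
Height = 3


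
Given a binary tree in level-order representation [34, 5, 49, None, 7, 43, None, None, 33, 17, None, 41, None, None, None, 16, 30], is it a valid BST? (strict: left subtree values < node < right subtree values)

Level-order array: [34, 5, 49, None, 7, 43, None, None, 33, 17, None, 41, None, None, None, 16, 30]
Validate using subtree bounds (lo, hi): at each node, require lo < value < hi,
then recurse left with hi=value and right with lo=value.
Preorder trace (stopping at first violation):
  at node 34 with bounds (-inf, +inf): OK
  at node 5 with bounds (-inf, 34): OK
  at node 7 with bounds (5, 34): OK
  at node 33 with bounds (7, 34): OK
  at node 41 with bounds (7, 33): VIOLATION
Node 41 violates its bound: not (7 < 41 < 33).
Result: Not a valid BST


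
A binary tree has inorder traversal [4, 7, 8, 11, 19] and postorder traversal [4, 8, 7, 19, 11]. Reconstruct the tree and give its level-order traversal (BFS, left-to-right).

Inorder:   [4, 7, 8, 11, 19]
Postorder: [4, 8, 7, 19, 11]
Algorithm: postorder visits root last, so walk postorder right-to-left;
each value is the root of the current inorder slice — split it at that
value, recurse on the right subtree first, then the left.
Recursive splits:
  root=11; inorder splits into left=[4, 7, 8], right=[19]
  root=19; inorder splits into left=[], right=[]
  root=7; inorder splits into left=[4], right=[8]
  root=8; inorder splits into left=[], right=[]
  root=4; inorder splits into left=[], right=[]
Reconstructed level-order: [11, 7, 19, 4, 8]


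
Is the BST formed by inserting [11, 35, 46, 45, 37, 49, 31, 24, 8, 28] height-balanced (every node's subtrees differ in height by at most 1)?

Tree (level-order array): [11, 8, 35, None, None, 31, 46, 24, None, 45, 49, None, 28, 37]
Definition: a tree is height-balanced if, at every node, |h(left) - h(right)| <= 1 (empty subtree has height -1).
Bottom-up per-node check:
  node 8: h_left=-1, h_right=-1, diff=0 [OK], height=0
  node 28: h_left=-1, h_right=-1, diff=0 [OK], height=0
  node 24: h_left=-1, h_right=0, diff=1 [OK], height=1
  node 31: h_left=1, h_right=-1, diff=2 [FAIL (|1--1|=2 > 1)], height=2
  node 37: h_left=-1, h_right=-1, diff=0 [OK], height=0
  node 45: h_left=0, h_right=-1, diff=1 [OK], height=1
  node 49: h_left=-1, h_right=-1, diff=0 [OK], height=0
  node 46: h_left=1, h_right=0, diff=1 [OK], height=2
  node 35: h_left=2, h_right=2, diff=0 [OK], height=3
  node 11: h_left=0, h_right=3, diff=3 [FAIL (|0-3|=3 > 1)], height=4
Node 31 violates the condition: |1 - -1| = 2 > 1.
Result: Not balanced


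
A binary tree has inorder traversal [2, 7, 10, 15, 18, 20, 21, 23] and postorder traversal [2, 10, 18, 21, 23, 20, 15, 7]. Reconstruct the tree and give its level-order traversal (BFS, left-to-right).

Inorder:   [2, 7, 10, 15, 18, 20, 21, 23]
Postorder: [2, 10, 18, 21, 23, 20, 15, 7]
Algorithm: postorder visits root last, so walk postorder right-to-left;
each value is the root of the current inorder slice — split it at that
value, recurse on the right subtree first, then the left.
Recursive splits:
  root=7; inorder splits into left=[2], right=[10, 15, 18, 20, 21, 23]
  root=15; inorder splits into left=[10], right=[18, 20, 21, 23]
  root=20; inorder splits into left=[18], right=[21, 23]
  root=23; inorder splits into left=[21], right=[]
  root=21; inorder splits into left=[], right=[]
  root=18; inorder splits into left=[], right=[]
  root=10; inorder splits into left=[], right=[]
  root=2; inorder splits into left=[], right=[]
Reconstructed level-order: [7, 2, 15, 10, 20, 18, 23, 21]
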